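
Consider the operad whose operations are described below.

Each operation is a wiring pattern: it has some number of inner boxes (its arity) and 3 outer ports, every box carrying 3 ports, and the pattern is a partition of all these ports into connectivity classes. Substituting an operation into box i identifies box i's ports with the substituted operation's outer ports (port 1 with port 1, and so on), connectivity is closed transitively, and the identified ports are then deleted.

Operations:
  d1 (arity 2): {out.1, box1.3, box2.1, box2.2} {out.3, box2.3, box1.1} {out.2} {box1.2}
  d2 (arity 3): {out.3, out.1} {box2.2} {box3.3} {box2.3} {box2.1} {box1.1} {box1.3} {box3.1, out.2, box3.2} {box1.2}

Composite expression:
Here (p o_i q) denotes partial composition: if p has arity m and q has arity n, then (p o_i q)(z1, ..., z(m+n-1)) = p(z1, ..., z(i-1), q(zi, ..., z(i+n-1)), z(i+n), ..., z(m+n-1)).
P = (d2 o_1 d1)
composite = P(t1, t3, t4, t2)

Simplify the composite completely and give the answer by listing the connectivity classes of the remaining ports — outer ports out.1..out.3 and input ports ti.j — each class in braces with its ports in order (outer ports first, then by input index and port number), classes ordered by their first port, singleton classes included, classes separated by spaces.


{out.1, out.3} {out.2, t2.1, t2.2} {t1.1, t3.3} {t1.2} {t1.3, t3.1, t3.2} {t2.3} {t4.1} {t4.2} {t4.3}

Reachability decides: close wires over d2-identified ports.
through d1, on inputs (t1, t3): {out.1, t1.3, t3.1, t3.2} {out.2} {out.3, t1.1, t3.3} {t1.2} (out.j = stage outer ports)
through d2, on inputs (t1, t3, t4, t2): {out.1, out.3} {out.2, t2.1, t2.2} {t1.1, t3.3} {t1.2} {t1.3, t3.1, t3.2} {t2.3} {t4.1} {t4.2} {t4.3} (out.j = stage outer ports)


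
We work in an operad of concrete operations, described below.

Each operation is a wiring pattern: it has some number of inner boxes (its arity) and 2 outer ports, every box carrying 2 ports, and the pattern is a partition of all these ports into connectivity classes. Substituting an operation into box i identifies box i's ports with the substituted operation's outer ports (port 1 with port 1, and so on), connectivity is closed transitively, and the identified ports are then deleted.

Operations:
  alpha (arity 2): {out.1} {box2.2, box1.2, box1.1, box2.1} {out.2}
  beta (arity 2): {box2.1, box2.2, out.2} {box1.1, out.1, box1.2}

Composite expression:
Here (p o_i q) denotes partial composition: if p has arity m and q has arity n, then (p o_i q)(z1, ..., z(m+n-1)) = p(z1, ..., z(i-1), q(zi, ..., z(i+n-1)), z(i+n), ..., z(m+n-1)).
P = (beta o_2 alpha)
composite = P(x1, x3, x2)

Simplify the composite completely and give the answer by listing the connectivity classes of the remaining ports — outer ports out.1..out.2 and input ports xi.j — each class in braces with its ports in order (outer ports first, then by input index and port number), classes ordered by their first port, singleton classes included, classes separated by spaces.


Two ports join when wires chain via beta-identified ports.
composing alpha on (x3, x2), with out.j its own outer ports: {out.1} {out.2} {x2.1, x2.2, x3.1, x3.2}
composing beta on (x1, x3, x2), with out.j its own outer ports: {out.1, x1.1, x1.2} {out.2} {x2.1, x2.2, x3.1, x3.2}

{out.1, x1.1, x1.2} {out.2} {x2.1, x2.2, x3.1, x3.2}


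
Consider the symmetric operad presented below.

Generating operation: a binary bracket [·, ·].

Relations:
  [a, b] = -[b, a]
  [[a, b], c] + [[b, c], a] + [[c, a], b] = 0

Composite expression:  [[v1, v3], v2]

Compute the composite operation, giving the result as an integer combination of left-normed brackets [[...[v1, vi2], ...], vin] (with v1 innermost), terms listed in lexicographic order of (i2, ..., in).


A multilinear Lie element is pinned by v1-initial words (v1 innermost).
Composite bracket: [[v1, v3], v2]
The bracket unfolds into 4 signed words via [a, b] = ab - ba (2^2 = 4).
Words beginning with v1 determine it all:
  v1v3v2 (sign +1) contributes +[[v1, v3], v2]

[[v1, v3], v2]


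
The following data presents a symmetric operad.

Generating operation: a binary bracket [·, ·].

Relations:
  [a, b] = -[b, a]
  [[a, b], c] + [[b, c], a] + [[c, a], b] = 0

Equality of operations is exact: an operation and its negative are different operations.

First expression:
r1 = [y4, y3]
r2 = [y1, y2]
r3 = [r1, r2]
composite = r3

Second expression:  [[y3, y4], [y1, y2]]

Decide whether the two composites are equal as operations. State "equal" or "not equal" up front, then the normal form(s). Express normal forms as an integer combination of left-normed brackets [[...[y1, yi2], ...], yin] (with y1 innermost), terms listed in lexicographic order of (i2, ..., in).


The first expression, normalized: [[[y1, y2], y3], y4] - [[[y1, y2], y4], y3]
The second expression, normalized: -[[[y1, y2], y3], y4] + [[[y1, y2], y4], y3]
The forms do not match — not equal.

not equal; first: [[[y1, y2], y3], y4] - [[[y1, y2], y4], y3]; second: -[[[y1, y2], y3], y4] + [[[y1, y2], y4], y3]


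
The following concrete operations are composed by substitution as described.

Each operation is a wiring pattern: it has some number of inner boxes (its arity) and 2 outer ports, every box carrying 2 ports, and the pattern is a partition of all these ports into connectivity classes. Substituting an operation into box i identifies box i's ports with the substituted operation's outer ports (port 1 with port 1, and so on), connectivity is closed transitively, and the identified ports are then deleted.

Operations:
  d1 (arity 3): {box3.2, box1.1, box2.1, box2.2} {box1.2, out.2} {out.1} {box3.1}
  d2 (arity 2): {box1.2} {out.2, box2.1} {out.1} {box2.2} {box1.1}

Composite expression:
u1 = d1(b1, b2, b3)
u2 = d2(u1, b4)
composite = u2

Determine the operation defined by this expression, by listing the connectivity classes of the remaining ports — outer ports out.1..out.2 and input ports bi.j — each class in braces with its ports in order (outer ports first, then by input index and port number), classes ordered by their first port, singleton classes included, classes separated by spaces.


{out.1} {out.2, b4.1} {b1.1, b2.1, b2.2, b3.2} {b1.2} {b3.1} {b4.2}

Reachability decides: close wires over d2-identified ports.
stage d1: inputs (b1, b2, b3), connectivity {out.1} {out.2, b1.2} {b1.1, b2.1, b2.2, b3.2} {b3.1}, out.j its boundary
stage d2: inputs (b1, b2, b3, b4), connectivity {out.1} {out.2, b4.1} {b1.1, b2.1, b2.2, b3.2} {b1.2} {b3.1} {b4.2}, out.j its boundary


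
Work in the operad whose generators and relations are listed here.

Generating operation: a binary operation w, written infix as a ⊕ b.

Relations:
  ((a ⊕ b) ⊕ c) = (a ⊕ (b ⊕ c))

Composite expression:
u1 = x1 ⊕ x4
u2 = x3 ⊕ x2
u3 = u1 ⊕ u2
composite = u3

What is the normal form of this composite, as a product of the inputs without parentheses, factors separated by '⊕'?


x1 ⊕ x4 ⊕ x3 ⊕ x2

Associativity of w dissolves the nesting; only the x-input order survives.
(x1 ⊕ x4) spells out as x1 ⊕ x4
(x3 ⊕ x2) spells out as x3 ⊕ x2
((x1 ⊕ x4) ⊕ (x3 ⊕ x2)) spells out as x1 ⊕ x4 ⊕ x3 ⊕ x2


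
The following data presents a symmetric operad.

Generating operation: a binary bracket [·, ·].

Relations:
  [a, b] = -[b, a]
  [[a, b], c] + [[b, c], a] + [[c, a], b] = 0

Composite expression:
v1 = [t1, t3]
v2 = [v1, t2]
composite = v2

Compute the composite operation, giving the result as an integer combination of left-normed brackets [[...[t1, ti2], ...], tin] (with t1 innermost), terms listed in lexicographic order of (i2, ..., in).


[[t1, t3], t2]


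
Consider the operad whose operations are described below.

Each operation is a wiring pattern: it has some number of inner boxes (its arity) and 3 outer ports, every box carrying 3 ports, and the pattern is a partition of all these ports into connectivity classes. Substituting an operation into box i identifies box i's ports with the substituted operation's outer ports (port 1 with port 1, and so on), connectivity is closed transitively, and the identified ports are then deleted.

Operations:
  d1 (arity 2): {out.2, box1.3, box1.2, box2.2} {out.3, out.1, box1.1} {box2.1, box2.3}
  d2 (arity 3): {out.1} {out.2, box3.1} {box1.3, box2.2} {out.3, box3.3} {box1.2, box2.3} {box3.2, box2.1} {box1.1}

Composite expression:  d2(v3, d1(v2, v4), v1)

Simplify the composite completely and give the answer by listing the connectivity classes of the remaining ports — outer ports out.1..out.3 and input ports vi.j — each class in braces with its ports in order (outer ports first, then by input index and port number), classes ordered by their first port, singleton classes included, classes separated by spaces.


Connectivity passes through glued d2-boundaries; trace each wire chain.
stage d1: inputs (v2, v4), connectivity {out.1, out.3, v2.1} {out.2, v2.2, v2.3, v4.2} {v4.1, v4.3}, out.j its boundary
stage d2: inputs (v3, v2, v4, v1), connectivity {out.1} {out.2, v1.1} {out.3, v1.3} {v1.2, v2.1, v3.2} {v2.2, v2.3, v3.3, v4.2} {v3.1} {v4.1, v4.3}, out.j its boundary

{out.1} {out.2, v1.1} {out.3, v1.3} {v1.2, v2.1, v3.2} {v2.2, v2.3, v3.3, v4.2} {v3.1} {v4.1, v4.3}


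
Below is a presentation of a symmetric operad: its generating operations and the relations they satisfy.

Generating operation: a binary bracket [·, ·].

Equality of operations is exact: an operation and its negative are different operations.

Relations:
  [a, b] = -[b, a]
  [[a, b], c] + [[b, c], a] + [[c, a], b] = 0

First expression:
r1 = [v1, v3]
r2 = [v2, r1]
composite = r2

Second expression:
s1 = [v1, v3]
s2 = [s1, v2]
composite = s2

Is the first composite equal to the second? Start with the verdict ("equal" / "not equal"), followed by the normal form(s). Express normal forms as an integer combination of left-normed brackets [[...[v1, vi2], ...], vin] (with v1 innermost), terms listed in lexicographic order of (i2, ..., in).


not equal: they reduce to -[[v1, v3], v2] and [[v1, v3], v2]


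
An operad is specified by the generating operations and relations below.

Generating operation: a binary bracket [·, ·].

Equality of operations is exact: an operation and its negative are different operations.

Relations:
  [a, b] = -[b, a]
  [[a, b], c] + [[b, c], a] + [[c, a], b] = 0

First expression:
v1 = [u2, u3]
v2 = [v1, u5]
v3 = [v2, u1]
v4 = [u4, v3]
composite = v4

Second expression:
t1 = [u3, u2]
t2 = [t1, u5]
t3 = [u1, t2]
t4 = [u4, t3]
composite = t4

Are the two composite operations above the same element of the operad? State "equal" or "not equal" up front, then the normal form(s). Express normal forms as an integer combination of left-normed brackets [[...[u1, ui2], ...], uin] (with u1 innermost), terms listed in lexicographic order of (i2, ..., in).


Normal form of the first expression: [[[[u1, u2], u3], u5], u4] - [[[[u1, u3], u2], u5], u4] - [[[[u1, u5], u2], u3], u4] + [[[[u1, u5], u3], u2], u4]
Normal form of the second expression: [[[[u1, u2], u3], u5], u4] - [[[[u1, u3], u2], u5], u4] - [[[[u1, u5], u2], u3], u4] + [[[[u1, u5], u3], u2], u4]
The normal forms match — equal.

equal; both compose to [[[[u1, u2], u3], u5], u4] - [[[[u1, u3], u2], u5], u4] - [[[[u1, u5], u2], u3], u4] + [[[[u1, u5], u3], u2], u4]


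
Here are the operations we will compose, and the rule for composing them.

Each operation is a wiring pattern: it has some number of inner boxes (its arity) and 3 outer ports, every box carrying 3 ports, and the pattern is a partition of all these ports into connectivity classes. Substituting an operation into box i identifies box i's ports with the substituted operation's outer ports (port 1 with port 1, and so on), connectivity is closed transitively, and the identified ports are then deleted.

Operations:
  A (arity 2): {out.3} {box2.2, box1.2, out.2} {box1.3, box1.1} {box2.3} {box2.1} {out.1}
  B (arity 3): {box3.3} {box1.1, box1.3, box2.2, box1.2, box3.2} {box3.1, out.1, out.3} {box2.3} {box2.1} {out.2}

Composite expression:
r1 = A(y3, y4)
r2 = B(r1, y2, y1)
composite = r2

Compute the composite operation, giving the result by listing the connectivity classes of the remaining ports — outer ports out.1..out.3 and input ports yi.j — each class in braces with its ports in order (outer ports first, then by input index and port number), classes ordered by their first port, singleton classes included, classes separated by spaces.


Treat the ports identified at B as solder joints: merge, then drop.
composing A on (y3, y4), with out.j its own outer ports: {out.1} {out.2, y3.2, y4.2} {out.3} {y3.1, y3.3} {y4.1} {y4.3}
composing B on (y3, y4, y2, y1), with out.j its own outer ports: {out.1, out.3, y1.1} {out.2} {y1.2, y2.2, y3.2, y4.2} {y1.3} {y2.1} {y2.3} {y3.1, y3.3} {y4.1} {y4.3}

{out.1, out.3, y1.1} {out.2} {y1.2, y2.2, y3.2, y4.2} {y1.3} {y2.1} {y2.3} {y3.1, y3.3} {y4.1} {y4.3}


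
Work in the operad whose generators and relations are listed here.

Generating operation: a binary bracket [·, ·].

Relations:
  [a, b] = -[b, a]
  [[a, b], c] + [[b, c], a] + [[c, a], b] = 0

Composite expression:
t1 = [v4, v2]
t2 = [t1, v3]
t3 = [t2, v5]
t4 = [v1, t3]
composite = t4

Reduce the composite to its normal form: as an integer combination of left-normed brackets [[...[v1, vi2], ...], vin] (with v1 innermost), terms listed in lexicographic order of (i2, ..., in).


-[[[[v1, v2], v4], v3], v5] + [[[[v1, v3], v2], v4], v5] - [[[[v1, v3], v4], v2], v5] + [[[[v1, v4], v2], v3], v5] + [[[[v1, v5], v2], v4], v3] - [[[[v1, v5], v3], v2], v4] + [[[[v1, v5], v3], v4], v2] - [[[[v1, v5], v4], v2], v3]

A multilinear Lie element is pinned by v1-initial words (v1 innermost).
Composite bracket: [v1, [[[v4, v2], v3], v5]]
The bracket unfolds into 16 signed words via [a, b] = ab - ba (2^4 = 16).
Only words starting with v1 matter:
  v1v2v4v3v5 (sign -1) contributes -[[[[v1, v2], v4], v3], v5]
  v1v3v2v4v5 (sign +1) contributes +[[[[v1, v3], v2], v4], v5]
  v1v3v4v2v5 (sign -1) contributes -[[[[v1, v3], v4], v2], v5]
  v1v4v2v3v5 (sign +1) contributes +[[[[v1, v4], v2], v3], v5]
  v1v5v2v4v3 (sign +1) contributes +[[[[v1, v5], v2], v4], v3]
  v1v5v3v2v4 (sign -1) contributes -[[[[v1, v5], v3], v2], v4]
  v1v5v3v4v2 (sign +1) contributes +[[[[v1, v5], v3], v4], v2]
  v1v5v4v2v3 (sign -1) contributes -[[[[v1, v5], v4], v2], v3]


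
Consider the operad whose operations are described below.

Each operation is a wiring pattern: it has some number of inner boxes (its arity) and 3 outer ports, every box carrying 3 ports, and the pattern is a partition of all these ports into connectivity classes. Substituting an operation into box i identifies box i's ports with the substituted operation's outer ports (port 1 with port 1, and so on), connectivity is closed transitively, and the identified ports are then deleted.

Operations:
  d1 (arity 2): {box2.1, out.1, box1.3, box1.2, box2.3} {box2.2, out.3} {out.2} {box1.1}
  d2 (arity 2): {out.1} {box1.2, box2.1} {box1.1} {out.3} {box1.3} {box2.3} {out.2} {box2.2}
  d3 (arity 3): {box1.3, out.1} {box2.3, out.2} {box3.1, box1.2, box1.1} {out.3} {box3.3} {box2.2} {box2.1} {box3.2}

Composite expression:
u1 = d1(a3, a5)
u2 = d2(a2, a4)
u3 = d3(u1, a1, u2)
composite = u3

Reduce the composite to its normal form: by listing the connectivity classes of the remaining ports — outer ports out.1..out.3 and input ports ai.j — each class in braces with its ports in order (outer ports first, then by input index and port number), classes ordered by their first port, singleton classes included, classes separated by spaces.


{out.1, a5.2} {out.2, a1.3} {out.3} {a1.1} {a1.2} {a2.1} {a2.2, a4.1} {a2.3} {a3.1} {a3.2, a3.3, a5.1, a5.3} {a4.2} {a4.3}

Two ports join when wires chain via d3-identified ports.
composing d1 on (a3, a5), with out.j its own outer ports: {out.1, a3.2, a3.3, a5.1, a5.3} {out.2} {out.3, a5.2} {a3.1}
composing d2 on (a2, a4), with out.j its own outer ports: {out.1} {out.2} {out.3} {a2.1} {a2.2, a4.1} {a2.3} {a4.2} {a4.3}
composing d3 on (a3, a5, a1, a2, a4), with out.j its own outer ports: {out.1, a5.2} {out.2, a1.3} {out.3} {a1.1} {a1.2} {a2.1} {a2.2, a4.1} {a2.3} {a3.1} {a3.2, a3.3, a5.1, a5.3} {a4.2} {a4.3}


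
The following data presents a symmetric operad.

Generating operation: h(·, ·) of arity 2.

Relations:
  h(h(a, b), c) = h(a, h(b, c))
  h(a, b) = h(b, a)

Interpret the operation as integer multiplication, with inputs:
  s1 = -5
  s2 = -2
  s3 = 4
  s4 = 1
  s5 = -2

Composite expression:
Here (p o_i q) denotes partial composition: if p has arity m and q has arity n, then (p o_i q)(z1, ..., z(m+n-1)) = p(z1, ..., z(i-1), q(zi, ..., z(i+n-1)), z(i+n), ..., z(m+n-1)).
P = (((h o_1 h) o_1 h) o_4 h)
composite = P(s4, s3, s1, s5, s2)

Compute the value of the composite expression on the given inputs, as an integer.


h(s4, s3) = 4
h(h(s4, s3), s1) = -20
h(s5, s2) = 4
h(h(h(s4, s3), s1), h(s5, s2)) = -80

-80


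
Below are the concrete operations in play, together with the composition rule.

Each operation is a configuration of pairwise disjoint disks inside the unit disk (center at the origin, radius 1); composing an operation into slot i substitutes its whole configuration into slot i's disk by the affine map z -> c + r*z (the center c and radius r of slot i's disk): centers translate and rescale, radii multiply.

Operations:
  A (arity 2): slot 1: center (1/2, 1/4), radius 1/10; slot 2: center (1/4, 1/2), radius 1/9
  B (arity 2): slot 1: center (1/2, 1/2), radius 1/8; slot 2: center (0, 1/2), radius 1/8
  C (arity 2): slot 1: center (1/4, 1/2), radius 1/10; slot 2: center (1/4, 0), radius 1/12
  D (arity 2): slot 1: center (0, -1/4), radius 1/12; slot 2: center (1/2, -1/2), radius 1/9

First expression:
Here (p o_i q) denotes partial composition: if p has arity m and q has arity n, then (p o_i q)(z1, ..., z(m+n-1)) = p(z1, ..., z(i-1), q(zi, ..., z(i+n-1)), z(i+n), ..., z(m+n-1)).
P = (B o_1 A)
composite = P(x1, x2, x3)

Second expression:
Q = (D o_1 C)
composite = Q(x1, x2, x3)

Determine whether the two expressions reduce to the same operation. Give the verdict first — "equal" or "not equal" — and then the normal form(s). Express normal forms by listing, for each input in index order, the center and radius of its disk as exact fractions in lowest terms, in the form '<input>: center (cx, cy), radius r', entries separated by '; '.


not equal: they reduce to x1: center (9/16, 17/32), radius 1/80; x2: center (17/32, 9/16), radius 1/72; x3: center (0, 1/2), radius 1/8 and x1: center (1/48, -5/24), radius 1/120; x2: center (1/48, -1/4), radius 1/144; x3: center (1/2, -1/2), radius 1/9

The first composite normalizes to x1: center (9/16, 17/32), radius 1/80; x2: center (17/32, 9/16), radius 1/72; x3: center (0, 1/2), radius 1/8
The second composite normalizes to x1: center (1/48, -5/24), radius 1/120; x2: center (1/48, -1/4), radius 1/144; x3: center (1/2, -1/2), radius 1/9
No match — not equal.


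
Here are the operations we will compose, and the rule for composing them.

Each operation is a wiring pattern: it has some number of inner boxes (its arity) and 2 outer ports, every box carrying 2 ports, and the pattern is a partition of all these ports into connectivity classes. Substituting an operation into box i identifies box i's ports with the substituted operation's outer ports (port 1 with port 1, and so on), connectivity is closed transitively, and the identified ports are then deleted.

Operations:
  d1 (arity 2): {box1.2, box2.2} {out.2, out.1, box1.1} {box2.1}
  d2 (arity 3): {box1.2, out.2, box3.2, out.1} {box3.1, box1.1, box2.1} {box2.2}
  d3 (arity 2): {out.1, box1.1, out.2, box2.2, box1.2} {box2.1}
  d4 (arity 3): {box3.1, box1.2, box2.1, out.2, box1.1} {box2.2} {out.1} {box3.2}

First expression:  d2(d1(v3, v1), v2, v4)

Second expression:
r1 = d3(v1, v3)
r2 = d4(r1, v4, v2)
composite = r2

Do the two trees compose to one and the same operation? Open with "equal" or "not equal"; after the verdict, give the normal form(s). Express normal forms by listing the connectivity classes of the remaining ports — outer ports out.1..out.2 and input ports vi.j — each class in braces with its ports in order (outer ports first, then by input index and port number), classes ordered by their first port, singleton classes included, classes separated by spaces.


The first composite normalizes to {out.1, out.2, v2.1, v3.1, v4.1, v4.2} {v1.1} {v1.2, v3.2} {v2.2}
The second composite normalizes to {out.1} {out.2, v1.1, v1.2, v2.1, v3.2, v4.1} {v2.2} {v3.1} {v4.2}
Distinct normal forms: not equal.

not equal: they reduce to {out.1, out.2, v2.1, v3.1, v4.1, v4.2} {v1.1} {v1.2, v3.2} {v2.2} and {out.1} {out.2, v1.1, v1.2, v2.1, v3.2, v4.1} {v2.2} {v3.1} {v4.2}


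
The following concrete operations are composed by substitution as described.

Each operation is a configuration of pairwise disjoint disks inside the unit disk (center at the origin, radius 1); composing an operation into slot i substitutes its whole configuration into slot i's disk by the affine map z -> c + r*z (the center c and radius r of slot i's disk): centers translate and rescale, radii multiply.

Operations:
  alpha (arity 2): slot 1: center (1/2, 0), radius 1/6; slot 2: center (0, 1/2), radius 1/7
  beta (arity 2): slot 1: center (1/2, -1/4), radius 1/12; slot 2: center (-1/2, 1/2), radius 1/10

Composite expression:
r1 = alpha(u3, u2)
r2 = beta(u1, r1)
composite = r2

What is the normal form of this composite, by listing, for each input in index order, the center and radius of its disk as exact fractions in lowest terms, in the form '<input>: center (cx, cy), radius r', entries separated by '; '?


u1: center (1/2, -1/4), radius 1/12; u2: center (-1/2, 11/20), radius 1/70; u3: center (-9/20, 1/2), radius 1/60

Below beta, radii multiply path by path; the u-disk centers shift.
u1 passes through 1 substitution, ending at center (1/2, -1/4), radius 1/12
u3 passes through 2 substitutions, ending at center (-9/20, 1/2), radius 1/60
u2 passes through 2 substitutions, ending at center (-1/2, 11/20), radius 1/70


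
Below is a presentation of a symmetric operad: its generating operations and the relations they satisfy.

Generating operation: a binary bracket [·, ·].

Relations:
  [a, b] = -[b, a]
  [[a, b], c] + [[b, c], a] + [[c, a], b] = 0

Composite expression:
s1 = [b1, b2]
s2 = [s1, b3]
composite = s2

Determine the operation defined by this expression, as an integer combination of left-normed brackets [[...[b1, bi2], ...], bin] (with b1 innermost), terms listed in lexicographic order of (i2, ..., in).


[[b1, b2], b3]

In the tensor algebra, words opening b1 carry the b1-anchored form.
Composite bracket: [[b1, b2], b3]
Expanding via [a, b] = ab - ba: 4 signed words (2^2 = 4).
The b1-initial words carry the normal form:
  sign of b1b2b3 is +1, so it contributes +[[b1, b2], b3]


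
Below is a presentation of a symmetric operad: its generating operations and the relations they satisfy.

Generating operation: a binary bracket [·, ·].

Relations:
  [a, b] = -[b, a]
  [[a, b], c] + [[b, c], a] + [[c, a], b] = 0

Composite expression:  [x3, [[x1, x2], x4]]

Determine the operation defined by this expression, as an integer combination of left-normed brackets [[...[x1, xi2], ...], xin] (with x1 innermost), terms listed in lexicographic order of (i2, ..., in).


-[[[x1, x2], x4], x3]

Skip Jacobi rewriting: expand, keep x1-initial words, read off terms.
Composite bracket: [x3, [[x1, x2], x4]]
The bracket unfolds into 8 signed words via [a, b] = ab - ba (2^3 = 8).
Collect the words opening with x1:
  word x1x2x4x3 has sign -1, contributing -[[[x1, x2], x4], x3]


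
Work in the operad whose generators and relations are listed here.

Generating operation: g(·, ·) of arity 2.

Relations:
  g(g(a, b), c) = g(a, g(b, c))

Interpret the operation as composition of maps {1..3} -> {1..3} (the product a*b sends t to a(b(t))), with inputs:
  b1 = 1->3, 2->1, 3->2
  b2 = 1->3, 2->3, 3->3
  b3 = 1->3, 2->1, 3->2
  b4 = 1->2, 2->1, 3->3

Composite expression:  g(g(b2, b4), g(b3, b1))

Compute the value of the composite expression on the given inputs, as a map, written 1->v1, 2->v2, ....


1->3, 2->3, 3->3

g(b2, b4) = 1->3, 2->3, 3->3
g(b3, b1) = 1->2, 2->3, 3->1
g(g(b2, b4), g(b3, b1)) = 1->3, 2->3, 3->3


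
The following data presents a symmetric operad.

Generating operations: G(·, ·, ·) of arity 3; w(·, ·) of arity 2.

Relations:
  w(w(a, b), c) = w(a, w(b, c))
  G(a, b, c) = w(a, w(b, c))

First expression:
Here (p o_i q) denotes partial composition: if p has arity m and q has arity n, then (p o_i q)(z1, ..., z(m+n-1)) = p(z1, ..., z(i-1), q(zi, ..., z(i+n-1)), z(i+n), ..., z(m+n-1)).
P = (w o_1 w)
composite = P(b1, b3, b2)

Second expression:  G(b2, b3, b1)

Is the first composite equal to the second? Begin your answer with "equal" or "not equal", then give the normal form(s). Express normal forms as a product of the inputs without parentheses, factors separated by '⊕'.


not equal; the first gives b1 ⊕ b3 ⊕ b2 and the second b2 ⊕ b3 ⊕ b1

The first composite normalizes to b1 ⊕ b3 ⊕ b2
The second composite normalizes to b2 ⊕ b3 ⊕ b1
Different reductions; not equal.


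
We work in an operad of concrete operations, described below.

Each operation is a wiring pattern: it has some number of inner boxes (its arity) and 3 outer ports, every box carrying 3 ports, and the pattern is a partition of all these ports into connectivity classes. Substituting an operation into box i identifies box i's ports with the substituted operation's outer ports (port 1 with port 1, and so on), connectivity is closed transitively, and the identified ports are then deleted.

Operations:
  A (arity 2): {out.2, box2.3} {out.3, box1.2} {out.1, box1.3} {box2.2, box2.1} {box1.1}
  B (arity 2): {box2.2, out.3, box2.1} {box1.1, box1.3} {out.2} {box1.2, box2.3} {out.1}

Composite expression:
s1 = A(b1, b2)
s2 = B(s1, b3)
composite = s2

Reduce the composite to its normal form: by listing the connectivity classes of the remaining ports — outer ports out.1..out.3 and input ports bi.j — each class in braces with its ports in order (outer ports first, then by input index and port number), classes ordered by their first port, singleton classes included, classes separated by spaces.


{out.1} {out.2} {out.3, b3.1, b3.2} {b1.1} {b1.2, b1.3} {b2.1, b2.2} {b2.3, b3.3}

Connectivity passes through glued B-boundaries; trace each wire chain.
after A, the pattern on (b1, b2) reads {out.1, b1.3} {out.2, b2.3} {out.3, b1.2} {b1.1} {b2.1, b2.2} (out.j = its outer ports)
after B, the pattern on (b1, b2, b3) reads {out.1} {out.2} {out.3, b3.1, b3.2} {b1.1} {b1.2, b1.3} {b2.1, b2.2} {b2.3, b3.3} (out.j = its outer ports)


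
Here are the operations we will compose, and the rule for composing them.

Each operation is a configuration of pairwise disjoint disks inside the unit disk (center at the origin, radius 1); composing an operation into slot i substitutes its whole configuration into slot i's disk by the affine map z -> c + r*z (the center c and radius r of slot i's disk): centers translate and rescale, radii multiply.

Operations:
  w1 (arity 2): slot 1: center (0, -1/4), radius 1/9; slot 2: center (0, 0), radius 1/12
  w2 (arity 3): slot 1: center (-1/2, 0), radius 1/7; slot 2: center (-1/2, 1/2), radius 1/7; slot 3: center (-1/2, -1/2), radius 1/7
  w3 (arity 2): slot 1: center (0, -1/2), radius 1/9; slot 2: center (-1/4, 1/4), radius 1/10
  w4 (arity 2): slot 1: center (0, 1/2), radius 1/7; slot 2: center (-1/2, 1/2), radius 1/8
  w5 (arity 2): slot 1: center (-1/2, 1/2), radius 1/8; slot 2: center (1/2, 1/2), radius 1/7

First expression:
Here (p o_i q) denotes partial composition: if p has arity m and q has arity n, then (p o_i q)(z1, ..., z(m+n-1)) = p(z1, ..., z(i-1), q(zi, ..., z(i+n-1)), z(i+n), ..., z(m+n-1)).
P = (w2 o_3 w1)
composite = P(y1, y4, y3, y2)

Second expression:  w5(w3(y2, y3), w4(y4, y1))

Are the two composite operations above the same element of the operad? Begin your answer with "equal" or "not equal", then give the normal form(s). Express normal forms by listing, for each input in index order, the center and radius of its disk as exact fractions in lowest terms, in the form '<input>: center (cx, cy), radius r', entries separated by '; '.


not equal; the first gives y1: center (-1/2, 0), radius 1/7; y2: center (-1/2, -1/2), radius 1/84; y3: center (-1/2, -15/28), radius 1/63; y4: center (-1/2, 1/2), radius 1/7 and the second y1: center (3/7, 4/7), radius 1/56; y2: center (-1/2, 7/16), radius 1/72; y3: center (-17/32, 17/32), radius 1/80; y4: center (1/2, 4/7), radius 1/49

Reducing the first expression gives y1: center (-1/2, 0), radius 1/7; y2: center (-1/2, -1/2), radius 1/84; y3: center (-1/2, -15/28), radius 1/63; y4: center (-1/2, 1/2), radius 1/7
Reducing the second expression gives y1: center (3/7, 4/7), radius 1/56; y2: center (-1/2, 7/16), radius 1/72; y3: center (-17/32, 17/32), radius 1/80; y4: center (1/2, 4/7), radius 1/49
They disagree, so not equal.


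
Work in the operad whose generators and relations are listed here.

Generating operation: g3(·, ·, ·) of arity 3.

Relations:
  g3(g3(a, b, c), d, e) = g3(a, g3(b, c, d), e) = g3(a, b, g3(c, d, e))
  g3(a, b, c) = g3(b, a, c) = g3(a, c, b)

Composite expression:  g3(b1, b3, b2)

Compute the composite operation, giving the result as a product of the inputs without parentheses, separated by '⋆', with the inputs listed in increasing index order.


b1 ⋆ b2 ⋆ b3

Shape and order are irrelevant to g3; the b-input set decides.
g3(b1, b3, b2) flattens to b1 ⋆ b3 ⋆ b2
sorting the factors by input index: b1 ⋆ b2 ⋆ b3


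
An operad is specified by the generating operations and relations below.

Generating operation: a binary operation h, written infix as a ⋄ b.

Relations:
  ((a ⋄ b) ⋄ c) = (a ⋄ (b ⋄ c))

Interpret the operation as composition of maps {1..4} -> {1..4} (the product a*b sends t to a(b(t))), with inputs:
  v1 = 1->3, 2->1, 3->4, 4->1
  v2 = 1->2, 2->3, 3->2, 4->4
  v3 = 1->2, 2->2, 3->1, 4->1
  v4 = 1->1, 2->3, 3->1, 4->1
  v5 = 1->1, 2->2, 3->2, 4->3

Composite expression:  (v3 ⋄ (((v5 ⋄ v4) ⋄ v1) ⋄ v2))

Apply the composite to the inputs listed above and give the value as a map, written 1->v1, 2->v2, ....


1->2, 2->2, 3->2, 4->2


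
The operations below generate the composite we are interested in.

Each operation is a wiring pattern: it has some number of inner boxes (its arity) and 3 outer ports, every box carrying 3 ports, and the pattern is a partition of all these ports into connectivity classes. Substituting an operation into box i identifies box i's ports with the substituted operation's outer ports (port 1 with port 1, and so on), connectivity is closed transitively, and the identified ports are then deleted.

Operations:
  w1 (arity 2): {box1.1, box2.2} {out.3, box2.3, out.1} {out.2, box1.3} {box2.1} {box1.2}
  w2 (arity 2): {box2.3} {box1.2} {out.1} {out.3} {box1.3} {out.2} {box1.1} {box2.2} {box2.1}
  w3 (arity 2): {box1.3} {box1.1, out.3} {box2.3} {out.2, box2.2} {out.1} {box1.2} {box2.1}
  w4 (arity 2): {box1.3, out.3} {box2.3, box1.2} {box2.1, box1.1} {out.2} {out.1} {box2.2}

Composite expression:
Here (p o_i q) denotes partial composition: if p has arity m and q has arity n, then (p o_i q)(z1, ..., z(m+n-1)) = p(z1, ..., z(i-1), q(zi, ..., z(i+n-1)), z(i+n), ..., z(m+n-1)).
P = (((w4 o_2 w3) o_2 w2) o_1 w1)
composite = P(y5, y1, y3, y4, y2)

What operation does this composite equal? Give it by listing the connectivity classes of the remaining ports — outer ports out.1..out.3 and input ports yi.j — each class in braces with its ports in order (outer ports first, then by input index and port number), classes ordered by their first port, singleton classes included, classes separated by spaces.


{out.1} {out.2} {out.3, y1.3} {y1.1} {y1.2, y5.1} {y2.1} {y2.2} {y2.3} {y3.1} {y3.2} {y3.3} {y4.1} {y4.2} {y4.3} {y5.2} {y5.3}

After gluing at w4, chains via deleted ports link the y-ports.
stage w1: inputs (y5, y1), connectivity {out.1, out.3, y1.3} {out.2, y5.3} {y1.1} {y1.2, y5.1} {y5.2}, out.j its boundary
stage w2: inputs (y3, y4), connectivity {out.1} {out.2} {out.3} {y3.1} {y3.2} {y3.3} {y4.1} {y4.2} {y4.3}, out.j its boundary
stage w3: inputs (y3, y4, y2), connectivity {out.1} {out.2, y2.2} {out.3} {y2.1} {y2.3} {y3.1} {y3.2} {y3.3} {y4.1} {y4.2} {y4.3}, out.j its boundary
stage w4: inputs (y5, y1, y3, y4, y2), connectivity {out.1} {out.2} {out.3, y1.3} {y1.1} {y1.2, y5.1} {y2.1} {y2.2} {y2.3} {y3.1} {y3.2} {y3.3} {y4.1} {y4.2} {y4.3} {y5.2} {y5.3}, out.j its boundary


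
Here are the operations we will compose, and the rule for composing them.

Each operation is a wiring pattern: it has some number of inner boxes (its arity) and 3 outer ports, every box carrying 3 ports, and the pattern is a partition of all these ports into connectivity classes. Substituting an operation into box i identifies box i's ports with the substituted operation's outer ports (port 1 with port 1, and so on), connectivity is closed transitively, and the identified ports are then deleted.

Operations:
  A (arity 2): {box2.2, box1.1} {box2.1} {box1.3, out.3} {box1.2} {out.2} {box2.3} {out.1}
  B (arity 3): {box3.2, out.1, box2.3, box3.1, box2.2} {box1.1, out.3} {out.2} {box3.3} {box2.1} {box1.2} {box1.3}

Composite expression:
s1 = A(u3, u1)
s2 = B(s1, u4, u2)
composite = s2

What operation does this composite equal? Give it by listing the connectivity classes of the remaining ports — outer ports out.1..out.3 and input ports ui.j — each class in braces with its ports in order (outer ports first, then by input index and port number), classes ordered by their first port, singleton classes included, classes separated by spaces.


Two ports join when wires chain via B-identified ports.
the subtree at A composes to {out.1} {out.2} {out.3, u3.3} {u1.1} {u1.2, u3.1} {u1.3} {u3.2} on (u3, u1); out.j = own outer ports
the subtree at B composes to {out.1, u2.1, u2.2, u4.2, u4.3} {out.2} {out.3} {u1.1} {u1.2, u3.1} {u1.3} {u2.3} {u3.2} {u3.3} {u4.1} on (u3, u1, u4, u2); out.j = own outer ports

{out.1, u2.1, u2.2, u4.2, u4.3} {out.2} {out.3} {u1.1} {u1.2, u3.1} {u1.3} {u2.3} {u3.2} {u3.3} {u4.1}


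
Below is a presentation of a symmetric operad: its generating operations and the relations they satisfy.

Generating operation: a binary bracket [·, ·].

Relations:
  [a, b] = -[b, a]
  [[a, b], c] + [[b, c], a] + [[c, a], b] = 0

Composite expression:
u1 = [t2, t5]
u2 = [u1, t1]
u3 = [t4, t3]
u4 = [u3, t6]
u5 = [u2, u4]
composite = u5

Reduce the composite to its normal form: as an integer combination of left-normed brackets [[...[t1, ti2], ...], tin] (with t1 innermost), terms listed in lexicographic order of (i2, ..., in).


[[[[[t1, t2], t5], t3], t4], t6] - [[[[[t1, t2], t5], t4], t3], t6] - [[[[[t1, t2], t5], t6], t3], t4] + [[[[[t1, t2], t5], t6], t4], t3] - [[[[[t1, t5], t2], t3], t4], t6] + [[[[[t1, t5], t2], t4], t3], t6] + [[[[[t1, t5], t2], t6], t3], t4] - [[[[[t1, t5], t2], t6], t4], t3]

Skip Jacobi rewriting: expand, keep t1-initial words, read off terms.
Composite bracket: [[[t2, t5], t1], [[t4, t3], t6]]
Each bracket splits as ab - ba, giving 32 signed words (2^5 = 32).
Collect the words opening with t1:
  t1t2t5t3t4t6 appears with sign +1, giving the term +[[[[[t1, t2], t5], t3], t4], t6]
  t1t2t5t4t3t6 appears with sign -1, giving the term -[[[[[t1, t2], t5], t4], t3], t6]
  t1t2t5t6t3t4 appears with sign -1, giving the term -[[[[[t1, t2], t5], t6], t3], t4]
  t1t2t5t6t4t3 appears with sign +1, giving the term +[[[[[t1, t2], t5], t6], t4], t3]
  t1t5t2t3t4t6 appears with sign -1, giving the term -[[[[[t1, t5], t2], t3], t4], t6]
  t1t5t2t4t3t6 appears with sign +1, giving the term +[[[[[t1, t5], t2], t4], t3], t6]
  t1t5t2t6t3t4 appears with sign +1, giving the term +[[[[[t1, t5], t2], t6], t3], t4]
  t1t5t2t6t4t3 appears with sign -1, giving the term -[[[[[t1, t5], t2], t6], t4], t3]


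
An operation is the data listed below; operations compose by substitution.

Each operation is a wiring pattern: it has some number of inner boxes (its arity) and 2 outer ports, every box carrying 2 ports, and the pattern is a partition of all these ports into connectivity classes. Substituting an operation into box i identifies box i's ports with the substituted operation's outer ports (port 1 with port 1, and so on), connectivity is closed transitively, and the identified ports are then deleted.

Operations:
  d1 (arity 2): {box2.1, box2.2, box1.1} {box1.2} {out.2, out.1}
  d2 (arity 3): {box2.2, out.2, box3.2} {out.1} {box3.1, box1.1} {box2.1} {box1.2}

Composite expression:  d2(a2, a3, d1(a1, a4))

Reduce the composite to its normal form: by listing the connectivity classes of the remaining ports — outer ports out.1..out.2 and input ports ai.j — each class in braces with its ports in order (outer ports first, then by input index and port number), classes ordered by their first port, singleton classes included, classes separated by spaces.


{out.1} {out.2, a2.1, a3.2} {a1.1, a4.1, a4.2} {a1.2} {a2.2} {a3.1}

Reachability decides: close wires over d2-identified ports.
composing d1 on (a1, a4), with out.j its own outer ports: {out.1, out.2} {a1.1, a4.1, a4.2} {a1.2}
composing d2 on (a2, a3, a1, a4), with out.j its own outer ports: {out.1} {out.2, a2.1, a3.2} {a1.1, a4.1, a4.2} {a1.2} {a2.2} {a3.1}


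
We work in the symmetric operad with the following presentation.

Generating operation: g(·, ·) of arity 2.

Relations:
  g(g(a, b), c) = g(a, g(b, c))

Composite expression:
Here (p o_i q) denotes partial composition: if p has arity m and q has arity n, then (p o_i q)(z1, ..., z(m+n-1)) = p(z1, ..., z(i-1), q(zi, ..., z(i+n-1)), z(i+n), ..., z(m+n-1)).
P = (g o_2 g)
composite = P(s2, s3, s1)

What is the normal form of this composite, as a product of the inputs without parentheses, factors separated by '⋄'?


s2 ⋄ s3 ⋄ s1

All parenthesizations of g agree; list the s-inputs left to right.
g(s3, s1) spells out as s3 ⋄ s1
g(s2, g(s3, s1)) spells out as s2 ⋄ s3 ⋄ s1


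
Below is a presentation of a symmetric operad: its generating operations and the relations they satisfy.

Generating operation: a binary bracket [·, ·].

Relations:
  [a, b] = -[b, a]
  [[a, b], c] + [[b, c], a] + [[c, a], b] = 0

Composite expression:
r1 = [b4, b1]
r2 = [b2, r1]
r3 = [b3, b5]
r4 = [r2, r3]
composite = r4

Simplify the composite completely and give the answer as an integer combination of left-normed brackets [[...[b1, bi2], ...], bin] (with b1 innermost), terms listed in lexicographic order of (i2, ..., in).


[[[[b1, b4], b2], b3], b5] - [[[[b1, b4], b2], b5], b3]

Antisymmetry and Jacobi reduce to b1-anchored left-normed brackets.
Composite bracket: [[b2, [b4, b1]], [b3, b5]]
Under [a, b] = ab - ba we get 16 signed associative words (2^4 = 16).
Collect the words opening with b1:
  b1b4b2b3b5 (sign +1) contributes +[[[[b1, b4], b2], b3], b5]
  b1b4b2b5b3 (sign -1) contributes -[[[[b1, b4], b2], b5], b3]


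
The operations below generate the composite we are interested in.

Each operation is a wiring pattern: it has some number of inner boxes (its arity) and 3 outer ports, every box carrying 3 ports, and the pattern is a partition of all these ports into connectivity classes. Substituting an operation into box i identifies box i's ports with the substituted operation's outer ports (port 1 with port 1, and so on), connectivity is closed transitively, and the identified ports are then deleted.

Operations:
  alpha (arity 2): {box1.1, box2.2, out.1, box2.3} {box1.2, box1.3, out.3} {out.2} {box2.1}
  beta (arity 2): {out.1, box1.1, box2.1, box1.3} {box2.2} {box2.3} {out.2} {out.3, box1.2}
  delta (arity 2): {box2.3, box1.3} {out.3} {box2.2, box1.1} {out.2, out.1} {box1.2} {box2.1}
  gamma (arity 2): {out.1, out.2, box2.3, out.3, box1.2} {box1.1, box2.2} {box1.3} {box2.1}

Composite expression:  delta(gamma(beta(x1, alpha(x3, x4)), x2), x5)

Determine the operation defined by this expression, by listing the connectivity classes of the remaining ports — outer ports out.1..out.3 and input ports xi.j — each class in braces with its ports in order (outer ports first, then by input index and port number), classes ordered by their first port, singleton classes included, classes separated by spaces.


{out.1, out.2} {out.3} {x1.1, x1.3, x2.2, x3.1, x4.2, x4.3} {x1.2} {x2.1} {x2.3, x5.2, x5.3} {x3.2, x3.3} {x4.1} {x5.1}

Reachability decides: close wires over delta-identified ports.
the subtree at alpha composes to {out.1, x3.1, x4.2, x4.3} {out.2} {out.3, x3.2, x3.3} {x4.1} on (x3, x4); out.j = own outer ports
the subtree at beta composes to {out.1, x1.1, x1.3, x3.1, x4.2, x4.3} {out.2} {out.3, x1.2} {x3.2, x3.3} {x4.1} on (x1, x3, x4); out.j = own outer ports
the subtree at gamma composes to {out.1, out.2, out.3, x2.3} {x1.1, x1.3, x2.2, x3.1, x4.2, x4.3} {x1.2} {x2.1} {x3.2, x3.3} {x4.1} on (x1, x3, x4, x2); out.j = own outer ports
the subtree at delta composes to {out.1, out.2} {out.3} {x1.1, x1.3, x2.2, x3.1, x4.2, x4.3} {x1.2} {x2.1} {x2.3, x5.2, x5.3} {x3.2, x3.3} {x4.1} {x5.1} on (x1, x3, x4, x2, x5); out.j = own outer ports
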